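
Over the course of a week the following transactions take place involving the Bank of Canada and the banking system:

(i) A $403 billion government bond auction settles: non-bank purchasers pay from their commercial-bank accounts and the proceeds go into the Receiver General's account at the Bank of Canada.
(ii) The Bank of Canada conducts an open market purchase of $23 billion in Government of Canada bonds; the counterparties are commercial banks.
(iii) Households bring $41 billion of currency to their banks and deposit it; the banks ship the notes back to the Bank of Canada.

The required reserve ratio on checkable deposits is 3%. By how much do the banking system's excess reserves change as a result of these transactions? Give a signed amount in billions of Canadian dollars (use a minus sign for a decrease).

-$328.14 billion

Government account inflow $403 billion: reserves −$403B, deposits −$403B.
OMO purchase (from banks) $23 billion: reserves +$23B, deposits 0.
Currency deposit $41 billion: reserves +$41B, deposits +$41B.
Totals: Δreserves = −$339B, Δdeposits = −$362B.
Δrequired reserves = 3% × −$362B = −$10.86B.
Δexcess reserves = Δreserves − Δrequired = −$339B − (−$10.86B) = -$328.14 billion.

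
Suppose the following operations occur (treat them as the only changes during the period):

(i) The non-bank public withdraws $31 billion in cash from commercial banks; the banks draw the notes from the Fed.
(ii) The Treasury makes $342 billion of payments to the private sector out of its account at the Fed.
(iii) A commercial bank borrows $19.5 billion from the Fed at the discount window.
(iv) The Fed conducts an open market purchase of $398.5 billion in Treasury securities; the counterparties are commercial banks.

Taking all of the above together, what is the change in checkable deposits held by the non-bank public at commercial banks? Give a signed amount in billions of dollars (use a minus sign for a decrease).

Currency withdrawal $31 billion: non-bank counterparties' bank balances fall → −$31B.
Government spending $342 billion: non-bank counterparties' bank balances rise → +$342B.
Discount-window loan $19.5 billion: the counterparty is a bank, so public deposits are unchanged → 0.
OMO purchase (from banks) $398.5 billion: the counterparty is a bank, so public deposits are unchanged → 0.
Net: −31 + 342 + 0 + 0 = +$311 billion.

+$311 billion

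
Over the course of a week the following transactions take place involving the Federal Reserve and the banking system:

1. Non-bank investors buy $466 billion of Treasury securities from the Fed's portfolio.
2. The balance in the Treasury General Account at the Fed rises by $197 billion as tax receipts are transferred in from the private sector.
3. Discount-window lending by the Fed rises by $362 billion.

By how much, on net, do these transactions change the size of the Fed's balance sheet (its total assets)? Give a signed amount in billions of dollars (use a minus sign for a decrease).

-$104 billion

Asset sale (to non-banks) $466 billion: a Fed asset is shed → −$466B.
Government account inflow $197 billion: only the composition of liabilities changes → 0.
Discount-window loan $362 billion: a Fed asset is acquired → +$362B.
Net: −466 + 0 + 362 = -$104 billion.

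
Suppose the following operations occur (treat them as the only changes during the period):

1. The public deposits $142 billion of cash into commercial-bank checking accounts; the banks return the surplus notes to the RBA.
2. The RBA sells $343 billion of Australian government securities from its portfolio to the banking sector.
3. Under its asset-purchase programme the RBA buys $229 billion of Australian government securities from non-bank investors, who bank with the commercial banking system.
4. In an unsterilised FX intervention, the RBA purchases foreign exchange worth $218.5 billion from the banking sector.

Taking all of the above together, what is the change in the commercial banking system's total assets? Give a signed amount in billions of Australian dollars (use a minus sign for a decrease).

+$371 billion

RBA balance sheet:
  Assets:      Securities −$114B, Foreign assets +$218.5B
  Liabilities: Bank reserves +$246.5B, Currency in circulation −$142B
Commercial banking system:
  Assets:      Reserves at CB +$246.5B, Securities +$343B, Foreign assets −$218.5B
  Liabilities: Checkable deposits +$371B
Change in total bank assets = +$371 billion.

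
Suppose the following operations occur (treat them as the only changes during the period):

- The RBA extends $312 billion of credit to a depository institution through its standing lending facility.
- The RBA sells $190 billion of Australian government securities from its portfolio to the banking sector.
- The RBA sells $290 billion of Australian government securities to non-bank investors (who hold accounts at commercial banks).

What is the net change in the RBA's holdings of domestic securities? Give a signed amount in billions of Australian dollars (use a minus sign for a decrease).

-$480 billion

RBA balance sheet:
  Assets:      Securities −$480B, Loans to banks +$312B
  Liabilities: Bank reserves −$168B
So the change in the RBA's holdings of domestic securities is -$480 billion.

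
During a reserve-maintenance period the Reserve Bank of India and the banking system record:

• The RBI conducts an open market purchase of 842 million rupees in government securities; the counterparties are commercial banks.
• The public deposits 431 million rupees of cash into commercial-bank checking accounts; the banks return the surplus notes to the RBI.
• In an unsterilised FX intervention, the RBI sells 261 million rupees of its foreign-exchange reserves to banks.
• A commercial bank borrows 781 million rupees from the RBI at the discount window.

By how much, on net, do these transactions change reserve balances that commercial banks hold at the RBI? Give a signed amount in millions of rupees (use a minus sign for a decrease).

+1793 million

OMO purchase (from banks) 842 million rupees: the RBI pays by crediting reserve accounts → +842M.
Currency deposit 431 million rupees: returned notes are swapped for reserve credit → +431M.
FX sale 261 million rupees: the buying banks pay out of their reserve balances → −261M.
Discount-window loan 781 million rupees: the loan is credited to the bank's reserve account → +781M.
Net: 842 + 431 − 261 + 781 = +1793 million.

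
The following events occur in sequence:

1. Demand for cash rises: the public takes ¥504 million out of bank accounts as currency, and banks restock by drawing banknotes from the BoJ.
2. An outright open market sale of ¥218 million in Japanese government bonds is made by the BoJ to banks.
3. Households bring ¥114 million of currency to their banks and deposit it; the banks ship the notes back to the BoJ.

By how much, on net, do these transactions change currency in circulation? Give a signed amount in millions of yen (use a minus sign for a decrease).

Currency withdrawal ¥504 million: notes leave the central bank → +¥504M.
OMO sale (to banks) ¥218 million: no currency enters or leaves circulation → 0.
Currency deposit ¥114 million: notes return to the central bank → −¥114M.
Net: 504 + 0 − 114 = +¥390 million.

+¥390 million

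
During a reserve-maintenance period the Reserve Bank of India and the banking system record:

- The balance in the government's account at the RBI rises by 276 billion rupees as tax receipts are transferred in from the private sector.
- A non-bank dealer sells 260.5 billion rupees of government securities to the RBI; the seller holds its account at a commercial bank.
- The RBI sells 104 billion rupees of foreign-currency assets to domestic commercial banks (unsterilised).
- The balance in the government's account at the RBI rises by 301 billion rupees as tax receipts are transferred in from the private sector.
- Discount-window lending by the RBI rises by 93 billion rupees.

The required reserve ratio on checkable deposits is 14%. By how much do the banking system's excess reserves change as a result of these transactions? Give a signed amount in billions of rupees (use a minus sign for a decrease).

Government account inflow 276 billion rupees: reserves −276B, deposits −276B.
Asset purchase (from non-banks) 260.5 billion rupees: reserves +260.5B, deposits +260.5B.
FX sale 104 billion rupees: reserves −104B, deposits 0.
Government account inflow 301 billion rupees: reserves −301B, deposits −301B.
Discount-window loan 93 billion rupees: reserves +93B, deposits 0.
Totals: Δreserves = −327.5B, Δdeposits = −316.5B.
Δrequired reserves = 14% × −316.5B = −44.31B.
Δexcess reserves = Δreserves − Δrequired = −327.5B − (−44.31B) = -283.19 billion.

-283.19 billion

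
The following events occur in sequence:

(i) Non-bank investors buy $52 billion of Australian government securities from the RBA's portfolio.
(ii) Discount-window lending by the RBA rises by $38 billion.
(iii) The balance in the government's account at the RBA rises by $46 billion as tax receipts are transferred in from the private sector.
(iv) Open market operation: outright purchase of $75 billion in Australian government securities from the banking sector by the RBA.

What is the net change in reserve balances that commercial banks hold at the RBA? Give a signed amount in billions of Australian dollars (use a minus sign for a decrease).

Asset sale (to non-banks) $52 billion: the non-bank buyers' banks settle from reserves → −$52B.
Discount-window loan $38 billion: the loan is credited to the bank's reserve account → +$38B.
Government account inflow $46 billion: funds move from bank reserves into the government account → −$46B.
OMO purchase (from banks) $75 billion: the RBA pays by crediting reserve accounts → +$75B.
Net: −52 + 38 − 46 + 75 = +$15 billion.

+$15 billion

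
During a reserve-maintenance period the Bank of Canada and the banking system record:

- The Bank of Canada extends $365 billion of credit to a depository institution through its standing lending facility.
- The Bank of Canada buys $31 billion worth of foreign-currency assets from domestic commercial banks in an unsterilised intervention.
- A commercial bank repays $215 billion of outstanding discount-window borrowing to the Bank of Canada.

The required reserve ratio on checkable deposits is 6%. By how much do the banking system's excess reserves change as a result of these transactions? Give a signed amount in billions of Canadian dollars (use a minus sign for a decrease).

+$181 billion

Discount-window loan $365 billion: reserves +$365B, deposits 0.
FX purchase $31 billion: reserves +$31B, deposits 0.
Discount-window repayment $215 billion: reserves −$215B, deposits 0.
Totals: Δreserves = +$181B, Δdeposits = 0.
Δrequired reserves = 6% × 0 = 0.
Δexcess reserves = Δreserves − Δrequired = +$181B − (0) = +$181 billion.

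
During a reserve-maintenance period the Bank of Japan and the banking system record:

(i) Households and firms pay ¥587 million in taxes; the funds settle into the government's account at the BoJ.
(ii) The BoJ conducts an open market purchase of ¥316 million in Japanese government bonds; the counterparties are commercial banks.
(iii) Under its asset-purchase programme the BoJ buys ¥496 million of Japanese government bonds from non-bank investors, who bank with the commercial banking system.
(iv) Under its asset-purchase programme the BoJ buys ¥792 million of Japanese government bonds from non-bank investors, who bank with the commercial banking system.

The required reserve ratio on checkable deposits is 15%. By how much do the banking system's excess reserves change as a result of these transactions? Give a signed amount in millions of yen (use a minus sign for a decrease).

Government account inflow ¥587 million: reserves −¥587M, deposits −¥587M.
OMO purchase (from banks) ¥316 million: reserves +¥316M, deposits 0.
Asset purchase (from non-banks) ¥496 million: reserves +¥496M, deposits +¥496M.
Asset purchase (from non-banks) ¥792 million: reserves +¥792M, deposits +¥792M.
Totals: Δreserves = +¥1017M, Δdeposits = +¥701M.
Δrequired reserves = 15% × +¥701M = +¥105.15M.
Δexcess reserves = Δreserves − Δrequired = +¥1017M − (+¥105.15M) = +¥911.85 million.

+¥911.85 million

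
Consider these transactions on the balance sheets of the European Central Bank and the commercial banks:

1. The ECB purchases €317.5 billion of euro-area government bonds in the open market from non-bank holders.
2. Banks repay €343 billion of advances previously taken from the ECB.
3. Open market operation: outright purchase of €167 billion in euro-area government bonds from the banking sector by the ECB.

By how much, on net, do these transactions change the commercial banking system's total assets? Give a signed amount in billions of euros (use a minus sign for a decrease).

Asset purchase (from non-banks) €317.5 billion: bank balance sheets expand → +€317.5B.
Discount-window repayment €343 billion: bank balance sheets shrink → −€343B.
OMO purchase (from banks) €167 billion: just an asset swap on bank balance sheets → 0.
Net: 317.5 − 343 + 0 = -€25.5 billion.

-€25.5 billion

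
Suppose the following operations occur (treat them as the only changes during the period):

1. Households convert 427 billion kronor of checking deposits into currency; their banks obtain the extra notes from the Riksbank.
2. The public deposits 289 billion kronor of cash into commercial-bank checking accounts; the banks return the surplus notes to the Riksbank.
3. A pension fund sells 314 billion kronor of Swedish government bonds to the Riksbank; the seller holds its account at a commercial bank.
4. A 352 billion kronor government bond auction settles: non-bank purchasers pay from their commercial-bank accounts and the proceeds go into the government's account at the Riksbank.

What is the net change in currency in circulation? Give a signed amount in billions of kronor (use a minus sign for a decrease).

+138 billion

Currency withdrawal 427 billion kronor: notes leave the central bank → +427B.
Currency deposit 289 billion kronor: notes return to the central bank → −289B.
Asset purchase (from non-banks) 314 billion kronor: no currency enters or leaves circulation → 0.
Government account inflow 352 billion kronor: no currency enters or leaves circulation → 0.
Net: 427 − 289 + 0 + 0 = +138 billion.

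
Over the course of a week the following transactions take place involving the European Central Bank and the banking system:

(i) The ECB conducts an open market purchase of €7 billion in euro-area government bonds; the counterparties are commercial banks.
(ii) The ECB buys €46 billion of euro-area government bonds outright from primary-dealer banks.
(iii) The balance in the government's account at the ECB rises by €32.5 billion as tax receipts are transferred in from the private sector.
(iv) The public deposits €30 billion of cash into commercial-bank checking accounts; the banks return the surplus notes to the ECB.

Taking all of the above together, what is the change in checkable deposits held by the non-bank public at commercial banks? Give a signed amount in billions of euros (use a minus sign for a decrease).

ECB balance sheet:
  Assets:      Securities +€53B
  Liabilities: Bank reserves +€50.5B, Currency in circulation −€30B, Government deposits +€32.5B
Commercial banking system:
  Assets:      Reserves at CB +€50.5B, Securities −€53B
  Liabilities: Checkable deposits −€2.5B
So the change in checkable deposits held by the non-bank public at commercial banks is -€2.5 billion.

-€2.5 billion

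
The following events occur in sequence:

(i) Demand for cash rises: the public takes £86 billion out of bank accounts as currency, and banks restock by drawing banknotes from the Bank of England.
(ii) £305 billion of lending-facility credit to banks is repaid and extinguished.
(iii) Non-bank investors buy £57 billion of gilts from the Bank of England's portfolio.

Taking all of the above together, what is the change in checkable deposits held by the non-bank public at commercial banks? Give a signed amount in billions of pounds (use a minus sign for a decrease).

-£143 billion

Currency withdrawal £86 billion: non-bank counterparties' bank balances fall → −£86B.
Discount-window repayment £305 billion: the counterparty is a bank, so public deposits are unchanged → 0.
Asset sale (to non-banks) £57 billion: non-bank counterparties' bank balances fall → −£57B.
Net: −86 + 0 − 57 = -£143 billion.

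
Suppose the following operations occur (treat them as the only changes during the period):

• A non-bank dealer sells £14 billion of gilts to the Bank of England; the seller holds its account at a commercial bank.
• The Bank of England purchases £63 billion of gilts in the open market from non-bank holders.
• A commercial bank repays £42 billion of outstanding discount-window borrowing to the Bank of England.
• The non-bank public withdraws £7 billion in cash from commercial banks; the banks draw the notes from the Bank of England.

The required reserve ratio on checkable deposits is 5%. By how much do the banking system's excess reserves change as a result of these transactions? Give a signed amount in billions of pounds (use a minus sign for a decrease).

+£24.5 billion

Asset purchase (from non-banks) £14 billion: reserves +£14B, deposits +£14B.
Asset purchase (from non-banks) £63 billion: reserves +£63B, deposits +£63B.
Discount-window repayment £42 billion: reserves −£42B, deposits 0.
Currency withdrawal £7 billion: reserves −£7B, deposits −£7B.
Totals: Δreserves = +£28B, Δdeposits = +£70B.
Δrequired reserves = 5% × +£70B = +£3.5B.
Δexcess reserves = Δreserves − Δrequired = +£28B − (+£3.5B) = +£24.5 billion.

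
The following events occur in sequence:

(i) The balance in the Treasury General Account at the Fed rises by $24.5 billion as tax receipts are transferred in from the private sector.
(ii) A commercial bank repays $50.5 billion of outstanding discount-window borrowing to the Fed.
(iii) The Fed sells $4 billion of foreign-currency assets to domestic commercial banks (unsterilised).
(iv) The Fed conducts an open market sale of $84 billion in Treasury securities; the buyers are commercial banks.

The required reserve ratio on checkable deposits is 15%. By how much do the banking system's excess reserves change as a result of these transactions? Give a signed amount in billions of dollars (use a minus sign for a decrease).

Government account inflow $24.5 billion: reserves −$24.5B, deposits −$24.5B.
Discount-window repayment $50.5 billion: reserves −$50.5B, deposits 0.
FX sale $4 billion: reserves −$4B, deposits 0.
OMO sale (to banks) $84 billion: reserves −$84B, deposits 0.
Totals: Δreserves = −$163B, Δdeposits = −$24.5B.
Δrequired reserves = 15% × −$24.5B = −$3.675B.
Δexcess reserves = Δreserves − Δrequired = −$163B − (−$3.675B) = -$159.325 billion.

-$159.325 billion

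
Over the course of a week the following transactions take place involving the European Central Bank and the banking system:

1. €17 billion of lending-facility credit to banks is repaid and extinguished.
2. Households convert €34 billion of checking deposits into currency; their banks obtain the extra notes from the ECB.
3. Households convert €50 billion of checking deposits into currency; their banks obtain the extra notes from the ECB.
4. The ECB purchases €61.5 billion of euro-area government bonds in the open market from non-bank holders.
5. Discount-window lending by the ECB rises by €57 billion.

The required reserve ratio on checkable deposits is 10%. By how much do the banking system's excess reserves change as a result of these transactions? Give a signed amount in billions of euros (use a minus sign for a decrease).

Discount-window repayment €17 billion: reserves −€17B, deposits 0.
Currency withdrawal €34 billion: reserves −€34B, deposits −€34B.
Currency withdrawal €50 billion: reserves −€50B, deposits −€50B.
Asset purchase (from non-banks) €61.5 billion: reserves +€61.5B, deposits +€61.5B.
Discount-window loan €57 billion: reserves +€57B, deposits 0.
Totals: Δreserves = +€17.5B, Δdeposits = −€22.5B.
Δrequired reserves = 10% × −€22.5B = −€2.25B.
Δexcess reserves = Δreserves − Δrequired = +€17.5B − (−€2.25B) = +€19.75 billion.

+€19.75 billion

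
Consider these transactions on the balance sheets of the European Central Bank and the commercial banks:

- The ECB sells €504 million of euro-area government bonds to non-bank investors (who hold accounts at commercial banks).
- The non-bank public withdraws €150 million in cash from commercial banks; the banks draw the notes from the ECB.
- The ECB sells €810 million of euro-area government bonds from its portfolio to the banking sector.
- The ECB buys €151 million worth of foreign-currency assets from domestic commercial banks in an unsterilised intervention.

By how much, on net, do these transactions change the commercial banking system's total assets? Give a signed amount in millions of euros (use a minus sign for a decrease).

-€654 million

ECB balance sheet:
  Assets:      Securities −€1314M, Foreign assets +€151M
  Liabilities: Bank reserves −€1313M, Currency in circulation +€150M
Commercial banking system:
  Assets:      Reserves at CB −€1313M, Securities +€810M, Foreign assets −€151M
  Liabilities: Checkable deposits −€654M
Change in total bank assets = -€654 million.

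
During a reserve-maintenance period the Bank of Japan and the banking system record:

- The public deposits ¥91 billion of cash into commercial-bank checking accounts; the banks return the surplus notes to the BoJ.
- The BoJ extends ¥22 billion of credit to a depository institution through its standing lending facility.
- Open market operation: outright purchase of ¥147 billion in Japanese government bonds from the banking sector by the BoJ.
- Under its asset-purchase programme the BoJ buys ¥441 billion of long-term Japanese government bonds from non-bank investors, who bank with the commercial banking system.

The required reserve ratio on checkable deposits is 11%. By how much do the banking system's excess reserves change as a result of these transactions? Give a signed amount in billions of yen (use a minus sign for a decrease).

Currency deposit ¥91 billion: reserves +¥91B, deposits +¥91B.
Discount-window loan ¥22 billion: reserves +¥22B, deposits 0.
OMO purchase (from banks) ¥147 billion: reserves +¥147B, deposits 0.
Asset purchase (from non-banks) ¥441 billion: reserves +¥441B, deposits +¥441B.
Totals: Δreserves = +¥701B, Δdeposits = +¥532B.
Δrequired reserves = 11% × +¥532B = +¥58.52B.
Δexcess reserves = Δreserves − Δrequired = +¥701B − (+¥58.52B) = +¥642.48 billion.

+¥642.48 billion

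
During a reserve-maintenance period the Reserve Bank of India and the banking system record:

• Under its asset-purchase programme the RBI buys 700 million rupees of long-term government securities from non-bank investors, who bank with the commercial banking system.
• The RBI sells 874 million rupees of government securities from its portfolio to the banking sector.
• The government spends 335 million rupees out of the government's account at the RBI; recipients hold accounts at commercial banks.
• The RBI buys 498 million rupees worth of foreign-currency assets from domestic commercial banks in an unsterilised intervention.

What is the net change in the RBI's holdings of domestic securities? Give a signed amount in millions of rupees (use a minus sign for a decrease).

-174 million

Asset purchase (from non-banks) 700 million rupees: securities added to the RBI's portfolio → +700M.
OMO sale (to banks) 874 million rupees: securities removed from the RBI's portfolio → −874M.
Government spending 335 million rupees: the RBI's securities portfolio is untouched → 0.
FX purchase 498 million rupees: the RBI's securities portfolio is untouched → 0.
Net: 700 − 874 + 0 + 0 = -174 million.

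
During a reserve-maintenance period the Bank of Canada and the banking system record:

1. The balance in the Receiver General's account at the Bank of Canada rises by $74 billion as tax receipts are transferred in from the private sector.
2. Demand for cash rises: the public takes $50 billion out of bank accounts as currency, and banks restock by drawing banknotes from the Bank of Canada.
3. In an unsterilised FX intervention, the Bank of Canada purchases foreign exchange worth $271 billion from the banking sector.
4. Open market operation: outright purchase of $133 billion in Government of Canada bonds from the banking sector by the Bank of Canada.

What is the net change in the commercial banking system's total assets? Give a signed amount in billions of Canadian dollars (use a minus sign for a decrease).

-$124 billion

Bank of Canada balance sheet:
  Assets:      Securities +$133B, Foreign assets +$271B
  Liabilities: Bank reserves +$280B, Currency in circulation +$50B, Government deposits +$74B
Commercial banking system:
  Assets:      Reserves at CB +$280B, Securities −$133B, Foreign assets −$271B
  Liabilities: Checkable deposits −$124B
Change in total bank assets = -$124 billion.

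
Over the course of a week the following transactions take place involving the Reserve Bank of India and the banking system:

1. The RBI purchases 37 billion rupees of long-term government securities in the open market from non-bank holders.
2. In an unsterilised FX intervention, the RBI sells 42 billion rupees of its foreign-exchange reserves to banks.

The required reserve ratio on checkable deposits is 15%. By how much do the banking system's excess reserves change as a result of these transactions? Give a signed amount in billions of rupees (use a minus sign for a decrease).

-10.55 billion

Asset purchase (from non-banks) 37 billion rupees: reserves +37B, deposits +37B.
FX sale 42 billion rupees: reserves −42B, deposits 0.
Totals: Δreserves = −5B, Δdeposits = +37B.
Δrequired reserves = 15% × +37B = +5.55B.
Δexcess reserves = Δreserves − Δrequired = −5B − (+5.55B) = -10.55 billion.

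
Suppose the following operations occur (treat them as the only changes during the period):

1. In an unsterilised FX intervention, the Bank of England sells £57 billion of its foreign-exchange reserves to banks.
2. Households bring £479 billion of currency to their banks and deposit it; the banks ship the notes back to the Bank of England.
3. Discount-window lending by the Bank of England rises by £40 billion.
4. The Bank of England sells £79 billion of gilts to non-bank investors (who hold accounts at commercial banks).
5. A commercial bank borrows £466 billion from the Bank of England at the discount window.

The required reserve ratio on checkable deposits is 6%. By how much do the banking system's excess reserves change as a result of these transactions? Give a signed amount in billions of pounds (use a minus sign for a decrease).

FX sale £57 billion: reserves −£57B, deposits 0.
Currency deposit £479 billion: reserves +£479B, deposits +£479B.
Discount-window loan £40 billion: reserves +£40B, deposits 0.
Asset sale (to non-banks) £79 billion: reserves −£79B, deposits −£79B.
Discount-window loan £466 billion: reserves +£466B, deposits 0.
Totals: Δreserves = +£849B, Δdeposits = +£400B.
Δrequired reserves = 6% × +£400B = +£24B.
Δexcess reserves = Δreserves − Δrequired = +£849B − (+£24B) = +£825 billion.

+£825 billion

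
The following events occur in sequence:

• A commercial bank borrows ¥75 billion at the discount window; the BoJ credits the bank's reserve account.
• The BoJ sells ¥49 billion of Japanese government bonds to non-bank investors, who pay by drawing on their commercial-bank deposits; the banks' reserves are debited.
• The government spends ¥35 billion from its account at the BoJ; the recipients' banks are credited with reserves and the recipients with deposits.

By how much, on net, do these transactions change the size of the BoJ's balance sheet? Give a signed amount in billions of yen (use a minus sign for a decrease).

Discount-window loan ¥75 billion: a BoJ asset is acquired → +¥75B.
Asset sale (to non-banks) ¥49 billion: a BoJ asset is shed → −¥49B.
Government spending ¥35 billion: only the composition of liabilities changes → 0.
Net: 75 − 49 + 0 = +¥26 billion.

+¥26 billion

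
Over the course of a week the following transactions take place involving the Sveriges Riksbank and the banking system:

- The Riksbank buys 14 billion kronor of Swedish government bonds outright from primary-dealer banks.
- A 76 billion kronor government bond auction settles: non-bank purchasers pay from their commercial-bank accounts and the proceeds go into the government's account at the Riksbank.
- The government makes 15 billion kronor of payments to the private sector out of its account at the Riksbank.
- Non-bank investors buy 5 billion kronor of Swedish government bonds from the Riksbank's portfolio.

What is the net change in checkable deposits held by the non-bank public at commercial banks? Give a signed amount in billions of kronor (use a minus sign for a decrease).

-66 billion

Riksbank balance sheet:
  Assets:      Securities +9B
  Liabilities: Bank reserves −52B, Government deposits +61B
Commercial banking system:
  Assets:      Reserves at CB −52B, Securities −14B
  Liabilities: Checkable deposits −66B
So the change in checkable deposits held by the non-bank public at commercial banks is -66 billion.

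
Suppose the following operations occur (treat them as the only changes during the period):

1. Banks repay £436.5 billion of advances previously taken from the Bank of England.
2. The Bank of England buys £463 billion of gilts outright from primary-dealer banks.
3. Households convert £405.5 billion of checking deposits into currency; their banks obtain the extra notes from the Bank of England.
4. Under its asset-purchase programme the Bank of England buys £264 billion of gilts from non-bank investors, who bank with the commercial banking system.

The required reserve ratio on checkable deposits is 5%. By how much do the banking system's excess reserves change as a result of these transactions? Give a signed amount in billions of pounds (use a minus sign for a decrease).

Discount-window repayment £436.5 billion: reserves −£436.5B, deposits 0.
OMO purchase (from banks) £463 billion: reserves +£463B, deposits 0.
Currency withdrawal £405.5 billion: reserves −£405.5B, deposits −£405.5B.
Asset purchase (from non-banks) £264 billion: reserves +£264B, deposits +£264B.
Totals: Δreserves = −£115B, Δdeposits = −£141.5B.
Δrequired reserves = 5% × −£141.5B = −£7.075B.
Δexcess reserves = Δreserves − Δrequired = −£115B − (−£7.075B) = -£107.925 billion.

-£107.925 billion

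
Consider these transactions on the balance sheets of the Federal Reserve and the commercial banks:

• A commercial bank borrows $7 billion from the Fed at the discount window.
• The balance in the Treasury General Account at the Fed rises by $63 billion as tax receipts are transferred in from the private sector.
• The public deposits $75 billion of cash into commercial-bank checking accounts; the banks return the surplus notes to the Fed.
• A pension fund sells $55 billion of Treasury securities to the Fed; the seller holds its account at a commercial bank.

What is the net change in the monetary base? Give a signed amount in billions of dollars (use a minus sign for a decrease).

-$1 billion

Fed balance sheet:
  Assets:      Securities +$55B, Loans to banks +$7B
  Liabilities: Bank reserves +$74B, Currency in circulation −$75B, Government deposits +$63B
Monetary base = currency + reserves: −$75B + (+$74B) = -$1 billion.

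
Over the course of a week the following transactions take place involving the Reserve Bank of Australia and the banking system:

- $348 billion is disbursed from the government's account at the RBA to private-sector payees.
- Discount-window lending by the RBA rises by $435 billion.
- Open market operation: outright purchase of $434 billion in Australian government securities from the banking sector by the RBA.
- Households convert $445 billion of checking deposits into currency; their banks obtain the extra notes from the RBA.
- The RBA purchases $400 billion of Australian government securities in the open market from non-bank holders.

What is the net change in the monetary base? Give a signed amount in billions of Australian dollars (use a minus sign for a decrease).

Government spending $348 billion: a non-base liability converts back to reserves → +$348B.
Discount-window loan $435 billion: RBA balance sheet expands → +$435B.
OMO purchase (from banks) $434 billion: RBA balance sheet expands → +$434B.
Currency withdrawal $445 billion: just a shift between currency and reserves — both are base money → 0.
Asset purchase (from non-banks) $400 billion: RBA balance sheet expands → +$400B.
Net: 348 + 435 + 434 + 0 + 400 = +$1617 billion.

+$1617 billion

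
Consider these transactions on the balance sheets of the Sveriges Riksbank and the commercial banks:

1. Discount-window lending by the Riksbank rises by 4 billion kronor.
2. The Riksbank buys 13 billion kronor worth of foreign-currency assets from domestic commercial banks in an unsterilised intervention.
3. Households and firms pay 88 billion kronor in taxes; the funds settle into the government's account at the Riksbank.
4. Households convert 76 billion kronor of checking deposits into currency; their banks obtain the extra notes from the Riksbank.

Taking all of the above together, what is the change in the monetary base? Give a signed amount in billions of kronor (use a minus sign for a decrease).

Riksbank balance sheet:
  Assets:      Loans to banks +4B, Foreign assets +13B
  Liabilities: Bank reserves −147B, Currency in circulation +76B, Government deposits +88B
Commercial banking system:
  Assets:      Reserves at CB −147B, Foreign assets −13B
  Liabilities: Checkable deposits −164B, Borrowings from CB +4B
Monetary base = currency + reserves: +76B + (−147B) = -71 billion.

-71 billion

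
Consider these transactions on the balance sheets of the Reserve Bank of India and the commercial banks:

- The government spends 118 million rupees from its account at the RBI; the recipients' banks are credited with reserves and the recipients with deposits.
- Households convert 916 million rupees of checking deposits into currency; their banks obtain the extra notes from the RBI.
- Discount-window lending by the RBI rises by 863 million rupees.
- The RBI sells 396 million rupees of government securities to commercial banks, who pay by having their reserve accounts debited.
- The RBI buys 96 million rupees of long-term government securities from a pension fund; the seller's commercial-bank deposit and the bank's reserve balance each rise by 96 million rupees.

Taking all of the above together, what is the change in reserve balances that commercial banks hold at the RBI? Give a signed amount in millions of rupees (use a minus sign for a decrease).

Government spending 118 million rupees: government payments flow into bank reserve accounts → +118M.
Currency withdrawal 916 million rupees: banks swap reserves for currency → −916M.
Discount-window loan 863 million rupees: the loan is credited to the bank's reserve account → +863M.
OMO sale (to banks) 396 million rupees: the buying banks pay out of their reserve balances → −396M.
Asset purchase (from non-banks) 96 million rupees: the RBI pays by crediting reserve accounts → +96M.
Net: 118 − 916 + 863 − 396 + 96 = -235 million.

-235 million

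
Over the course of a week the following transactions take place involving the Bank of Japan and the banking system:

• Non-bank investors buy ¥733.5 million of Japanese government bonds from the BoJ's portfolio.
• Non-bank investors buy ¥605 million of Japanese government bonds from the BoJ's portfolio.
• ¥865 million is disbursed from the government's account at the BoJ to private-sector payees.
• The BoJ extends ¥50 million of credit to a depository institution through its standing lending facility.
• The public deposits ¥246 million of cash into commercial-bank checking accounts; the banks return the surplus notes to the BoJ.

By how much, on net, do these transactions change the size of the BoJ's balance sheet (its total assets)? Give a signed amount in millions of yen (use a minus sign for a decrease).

Asset sale (to non-banks) ¥733.5 million: a BoJ asset is shed → −¥733.5M.
Asset sale (to non-banks) ¥605 million: a BoJ asset is shed → −¥605M.
Government spending ¥865 million: only the composition of liabilities changes → 0.
Discount-window loan ¥50 million: a BoJ asset is acquired → +¥50M.
Currency deposit ¥246 million: only the composition of liabilities changes → 0.
Net: −733.5 − 605 + 0 + 50 + 0 = -¥1288.5 million.

-¥1288.5 million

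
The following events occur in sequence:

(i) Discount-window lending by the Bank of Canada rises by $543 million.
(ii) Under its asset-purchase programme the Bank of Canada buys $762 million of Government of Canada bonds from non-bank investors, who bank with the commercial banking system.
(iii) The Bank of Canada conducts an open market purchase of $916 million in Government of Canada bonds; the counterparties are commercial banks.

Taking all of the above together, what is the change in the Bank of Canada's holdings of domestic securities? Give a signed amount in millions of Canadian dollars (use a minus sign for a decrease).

+$1678 million

Discount-window loan $543 million: the Bank of Canada's securities portfolio is untouched → 0.
Asset purchase (from non-banks) $762 million: securities added to the Bank of Canada's portfolio → +$762M.
OMO purchase (from banks) $916 million: securities added to the Bank of Canada's portfolio → +$916M.
Net: 0 + 762 + 916 = +$1678 million.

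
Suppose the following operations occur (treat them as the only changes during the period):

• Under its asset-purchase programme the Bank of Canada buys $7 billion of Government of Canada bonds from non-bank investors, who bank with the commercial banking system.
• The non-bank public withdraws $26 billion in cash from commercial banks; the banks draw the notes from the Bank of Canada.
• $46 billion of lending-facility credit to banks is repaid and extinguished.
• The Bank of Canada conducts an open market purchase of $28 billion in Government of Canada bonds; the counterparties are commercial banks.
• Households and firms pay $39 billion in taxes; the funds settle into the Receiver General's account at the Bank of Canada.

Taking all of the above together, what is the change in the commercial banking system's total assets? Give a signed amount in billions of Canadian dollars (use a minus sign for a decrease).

Asset purchase (from non-banks) $7 billion: bank balance sheets expand → +$7B.
Currency withdrawal $26 billion: bank balance sheets shrink → −$26B.
Discount-window repayment $46 billion: bank balance sheets shrink → −$46B.
OMO purchase (from banks) $28 billion: just an asset swap on bank balance sheets → 0.
Government account inflow $39 billion: bank balance sheets shrink → −$39B.
Net: 7 − 26 − 46 + 0 − 39 = -$104 billion.

-$104 billion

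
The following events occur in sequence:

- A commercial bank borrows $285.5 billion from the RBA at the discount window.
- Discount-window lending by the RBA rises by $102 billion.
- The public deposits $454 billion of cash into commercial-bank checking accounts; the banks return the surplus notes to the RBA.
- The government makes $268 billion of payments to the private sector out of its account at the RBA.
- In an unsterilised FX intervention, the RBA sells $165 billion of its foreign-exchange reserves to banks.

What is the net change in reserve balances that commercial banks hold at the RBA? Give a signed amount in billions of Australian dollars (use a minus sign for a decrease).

+$944.5 billion

Discount-window loan $285.5 billion: the loan is credited to the bank's reserve account → +$285.5B.
Discount-window loan $102 billion: the loan is credited to the bank's reserve account → +$102B.
Currency deposit $454 billion: returned notes are swapped for reserve credit → +$454B.
Government spending $268 billion: government payments flow into bank reserve accounts → +$268B.
FX sale $165 billion: the buying banks pay out of their reserve balances → −$165B.
Net: 285.5 + 102 + 454 + 268 − 165 = +$944.5 billion.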